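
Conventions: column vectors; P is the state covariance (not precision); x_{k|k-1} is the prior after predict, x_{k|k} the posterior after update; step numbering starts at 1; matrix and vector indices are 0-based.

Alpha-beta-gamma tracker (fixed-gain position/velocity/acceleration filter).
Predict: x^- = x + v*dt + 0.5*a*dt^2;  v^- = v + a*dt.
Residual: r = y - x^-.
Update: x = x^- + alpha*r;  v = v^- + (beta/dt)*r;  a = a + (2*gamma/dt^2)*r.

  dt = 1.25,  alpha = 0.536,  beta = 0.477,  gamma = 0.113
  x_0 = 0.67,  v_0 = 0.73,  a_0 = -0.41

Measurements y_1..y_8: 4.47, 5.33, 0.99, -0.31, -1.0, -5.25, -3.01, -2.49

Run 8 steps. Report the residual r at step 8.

step 1: x_pred=1.2622  r=3.2078  x^+=2.9816  v^+=1.4416  a^+=0.0540
step 2: x_pred=4.8257  r=0.5043  x^+=5.0960  v^+=1.7015  a^+=0.1269
step 3: x_pred=7.3220  r=-6.3320  x^+=3.9281  v^+=-0.5562  a^+=-0.7890
step 4: x_pred=2.6165  r=-2.9265  x^+=1.0479  v^+=-2.6591  a^+=-1.2122
step 5: x_pred=-3.2231  r=2.2231  x^+=-2.0315  v^+=-3.3261  a^+=-0.8907
step 6: x_pred=-6.8850  r=1.6350  x^+=-6.0086  v^+=-3.8156  a^+=-0.6542
step 7: x_pred=-11.2892  r=8.2792  x^+=-6.8515  v^+=-1.4740  a^+=0.5433
step 8: x_pred=-8.2696  r=5.7796  x^+=-5.1717  v^+=1.4106  a^+=1.3792

resid = 5.7796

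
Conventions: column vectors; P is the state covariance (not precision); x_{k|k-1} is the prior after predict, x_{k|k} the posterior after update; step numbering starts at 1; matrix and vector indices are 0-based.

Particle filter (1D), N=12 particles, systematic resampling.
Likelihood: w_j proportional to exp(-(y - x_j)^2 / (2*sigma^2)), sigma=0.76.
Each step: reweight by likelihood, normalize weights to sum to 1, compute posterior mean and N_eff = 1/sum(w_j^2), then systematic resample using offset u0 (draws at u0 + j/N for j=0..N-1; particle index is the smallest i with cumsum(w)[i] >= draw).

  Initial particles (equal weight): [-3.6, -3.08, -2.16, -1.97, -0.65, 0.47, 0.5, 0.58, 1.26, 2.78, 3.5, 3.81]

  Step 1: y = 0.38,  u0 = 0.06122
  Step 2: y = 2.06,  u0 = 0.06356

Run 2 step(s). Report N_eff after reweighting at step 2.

N_eff = 6.5449

step 1: w=[0.0000, 0.0000, 0.0010, 0.0022, 0.1030, 0.2562, 0.2548, 0.2492, 0.1320, 0.0018, 0.0001, 0.0000]  mean=0.4904  Neff=4.5323  idx=[4, 5, 5, 5, 6, 6, 6, 7, 7, 7, 8, 8]
step 2: w=[0.0008, 0.0487, 0.0487, 0.0487, 0.0528, 0.0528, 0.0528, 0.0652, 0.0652, 0.0652, 0.2496, 0.2496]  mean=0.8897  Neff=6.5449  idx=[2, 4, 5, 7, 8, 9, 10, 10, 10, 11, 11, 11]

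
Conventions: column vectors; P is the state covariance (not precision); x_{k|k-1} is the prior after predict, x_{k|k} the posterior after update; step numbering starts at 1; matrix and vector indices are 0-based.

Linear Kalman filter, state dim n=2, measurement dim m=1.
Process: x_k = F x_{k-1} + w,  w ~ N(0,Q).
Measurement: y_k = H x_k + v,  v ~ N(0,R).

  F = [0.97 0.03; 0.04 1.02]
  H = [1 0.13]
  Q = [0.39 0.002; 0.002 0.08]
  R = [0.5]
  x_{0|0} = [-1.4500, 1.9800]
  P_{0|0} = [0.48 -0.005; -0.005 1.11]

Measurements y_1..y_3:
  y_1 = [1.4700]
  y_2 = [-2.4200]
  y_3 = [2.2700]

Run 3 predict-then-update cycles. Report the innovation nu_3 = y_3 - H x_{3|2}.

step 1: x^-=[-1.3471, 1.9616]  P^-=[0.8423 0.0496; 0.0496 1.2352]  S=[1.3761]  K=[0.6168; 0.1528]  nu=[2.5621]  x^+=[0.2332, 2.3530]  P^+=[0.3188 -0.0800; -0.0800 1.2031]
step 2: x^-=[0.2968, 2.4094]  P^-=[0.6864 -0.0281; -0.0281 1.3257]  S=[1.2015]  K=[0.5682; 0.1201]  nu=[-3.0300]  x^+=[-1.4250, 2.0456]  P^+=[0.2984 -0.1101; -0.1101 1.3084]
step 3: x^-=[-1.3209, 2.0295]  P^-=[0.6656 -0.0554; -0.0554 1.4327]  S=[1.1754]  K=[0.5601; 0.1113]  nu=[3.3270]  x^+=[0.5427, 2.3999]  P^+=[0.2968 -0.1287; -0.1287 1.4181]

innov = [3.3270]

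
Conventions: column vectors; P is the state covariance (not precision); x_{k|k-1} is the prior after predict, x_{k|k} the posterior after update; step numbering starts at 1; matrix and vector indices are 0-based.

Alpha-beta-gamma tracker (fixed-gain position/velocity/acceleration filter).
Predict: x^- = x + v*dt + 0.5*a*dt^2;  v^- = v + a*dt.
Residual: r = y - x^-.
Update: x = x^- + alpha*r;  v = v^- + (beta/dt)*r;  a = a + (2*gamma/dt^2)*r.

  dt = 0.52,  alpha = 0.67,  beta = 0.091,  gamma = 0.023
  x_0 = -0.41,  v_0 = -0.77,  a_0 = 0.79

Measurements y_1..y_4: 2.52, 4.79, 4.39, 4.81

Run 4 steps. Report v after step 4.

v_post = 3.0582

step 1: x_pred=-0.7036  r=3.2236  x^+=1.4562  v^+=0.2049  a^+=1.3384
step 2: x_pred=1.7437  r=3.0463  x^+=3.7847  v^+=1.4340  a^+=1.8566
step 3: x_pred=4.7814  r=-0.3914  x^+=4.5192  v^+=2.3309  a^+=1.7900
step 4: x_pred=5.9733  r=-1.1633  x^+=5.1939  v^+=3.0582  a^+=1.5921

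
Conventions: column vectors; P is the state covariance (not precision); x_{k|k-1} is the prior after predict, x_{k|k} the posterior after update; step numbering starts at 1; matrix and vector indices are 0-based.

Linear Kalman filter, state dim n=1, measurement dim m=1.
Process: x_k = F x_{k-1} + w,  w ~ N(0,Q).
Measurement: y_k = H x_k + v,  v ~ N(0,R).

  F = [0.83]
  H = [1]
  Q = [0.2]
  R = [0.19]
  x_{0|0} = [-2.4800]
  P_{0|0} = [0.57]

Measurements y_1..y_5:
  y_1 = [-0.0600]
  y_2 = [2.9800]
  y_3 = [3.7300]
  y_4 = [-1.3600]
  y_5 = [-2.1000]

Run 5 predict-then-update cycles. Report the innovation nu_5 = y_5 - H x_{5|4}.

step 1: x^-=[-2.0584]  P^-=[0.5927]  S=[0.7827]  K=[0.7572]  nu=[1.9984]  x^+=[-0.5451]  P^+=[0.1439]
step 2: x^-=[-0.4525]  P^-=[0.2991]  S=[0.4891]  K=[0.6115]  nu=[3.4325]  x^+=[1.6466]  P^+=[0.1162]
step 3: x^-=[1.3667]  P^-=[0.2800]  S=[0.4700]  K=[0.5958]  nu=[2.3633]  x^+=[2.7747]  P^+=[0.1132]
step 4: x^-=[2.3030]  P^-=[0.2780]  S=[0.4680]  K=[0.5940]  nu=[-3.6630]  x^+=[0.1272]  P^+=[0.1129]
step 5: x^-=[0.1056]  P^-=[0.2777]  S=[0.4677]  K=[0.5938]  nu=[-2.2056]  x^+=[-1.2041]  P^+=[0.1128]

innov = [-2.2056]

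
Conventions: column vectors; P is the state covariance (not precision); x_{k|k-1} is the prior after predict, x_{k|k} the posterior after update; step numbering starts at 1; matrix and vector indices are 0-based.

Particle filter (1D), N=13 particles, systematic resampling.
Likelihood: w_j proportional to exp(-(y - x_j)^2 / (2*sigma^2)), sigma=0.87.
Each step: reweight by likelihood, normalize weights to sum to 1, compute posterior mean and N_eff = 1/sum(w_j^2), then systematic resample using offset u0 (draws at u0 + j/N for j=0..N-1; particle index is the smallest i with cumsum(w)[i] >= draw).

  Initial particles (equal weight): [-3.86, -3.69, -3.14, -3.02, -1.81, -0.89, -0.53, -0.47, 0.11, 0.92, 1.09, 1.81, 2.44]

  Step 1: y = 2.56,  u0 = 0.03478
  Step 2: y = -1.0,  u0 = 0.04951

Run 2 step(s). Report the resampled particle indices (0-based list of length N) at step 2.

resampled_idx = [0, 0, 0, 0, 0, 1, 1, 1, 2, 2, 2, 3, 6]

step 1: w=[0.0000, 0.0000, 0.0000, 0.0000, 0.0000, 0.0002, 0.0009, 0.0011, 0.0090, 0.0801, 0.1136, 0.3264, 0.4688]  mean=1.9320  Neff=2.8924  idx=[9, 10, 10, 11, 11, 11, 11, 12, 12, 12, 12, 12, 12]
step 2: w=[0.3921, 0.2499, 0.2499, 0.0243, 0.0243, 0.0243, 0.0243, 0.0018, 0.0018, 0.0018, 0.0018, 0.0018, 0.0018]  mean=1.1079  Neff=3.5580  idx=[0, 0, 0, 0, 0, 1, 1, 1, 2, 2, 2, 3, 6]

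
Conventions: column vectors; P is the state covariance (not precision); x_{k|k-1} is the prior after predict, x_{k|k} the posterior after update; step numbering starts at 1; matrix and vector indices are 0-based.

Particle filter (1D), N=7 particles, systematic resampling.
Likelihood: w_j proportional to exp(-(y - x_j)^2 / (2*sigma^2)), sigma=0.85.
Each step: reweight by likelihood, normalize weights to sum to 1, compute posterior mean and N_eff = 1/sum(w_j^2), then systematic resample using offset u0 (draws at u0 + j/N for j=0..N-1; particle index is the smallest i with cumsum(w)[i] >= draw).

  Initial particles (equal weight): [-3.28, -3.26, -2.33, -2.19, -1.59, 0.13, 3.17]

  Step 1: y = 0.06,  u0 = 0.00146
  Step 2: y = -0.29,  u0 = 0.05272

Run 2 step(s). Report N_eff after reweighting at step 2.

step 1: w=[0.0004, 0.0004, 0.0160, 0.0251, 0.1266, 0.8305, 0.0010]  mean=-0.1848  Neff=1.4152  idx=[2, 4, 5, 5, 5, 5, 5]
step 2: w=[0.0117, 0.0648, 0.1847, 0.1847, 0.1847, 0.1847, 0.1847]  mean=-0.0103  Neff=5.7175  idx=[1, 2, 3, 4, 4, 5, 6]

N_eff = 5.7175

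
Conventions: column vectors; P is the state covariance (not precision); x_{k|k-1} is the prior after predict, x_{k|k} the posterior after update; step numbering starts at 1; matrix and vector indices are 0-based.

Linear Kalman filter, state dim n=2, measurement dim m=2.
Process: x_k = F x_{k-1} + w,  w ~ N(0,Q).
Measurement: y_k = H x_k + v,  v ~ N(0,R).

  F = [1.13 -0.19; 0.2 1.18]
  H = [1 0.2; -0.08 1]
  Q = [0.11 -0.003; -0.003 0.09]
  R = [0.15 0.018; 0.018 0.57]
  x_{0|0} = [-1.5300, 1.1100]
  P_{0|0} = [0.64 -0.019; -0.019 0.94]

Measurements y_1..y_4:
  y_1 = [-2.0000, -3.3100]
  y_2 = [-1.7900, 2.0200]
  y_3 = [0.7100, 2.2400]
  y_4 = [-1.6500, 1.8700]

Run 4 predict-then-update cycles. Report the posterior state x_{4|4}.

x_post = [-1.4878, 1.0522]

step 1: x^-=[-1.9398, 1.0038]  P^-=[0.9693 -0.0937; -0.0937 1.4155]  S=[1.1384 0.1313; 0.1313 2.0067]  K=[0.8512 -0.1411; 0.0852 0.7035]  nu=[-0.2610, -4.4690]  x^+=[-1.5316, -2.1626]  P^+=[0.1360 -0.0542; -0.0542 0.3982]
step 2: x^-=[-1.3198, -2.8581]  P^-=[0.3213 -0.1318; -0.1318 0.6243]  S=[0.4436 -0.0125; -0.0125 1.2175]  K=[0.6615 -0.1226; -0.0009 0.5215]  nu=[0.1014, 4.7726]  x^+=[-1.8376, -0.3695]  P^+=[0.1069 -0.0494; -0.0494 0.2933]
step 3: x^-=[-2.0063, -0.8036]  P^-=[0.2783 -0.1086; -0.1086 0.4793]  S=[0.4040 -0.0152; -0.0152 1.0685]  K=[0.6308 -0.1135; -0.0143 0.4565]  nu=[2.8770, 2.8831]  x^+=[-0.5187, 0.4716]  P^+=[0.1016 -0.0452; -0.0452 0.2563]
step 4: x^-=[-0.6757, 0.4528]  P^-=[0.2684 -0.0960; -0.0960 0.4297]  S=[0.3972 -0.0120; -0.0120 1.0168]  K=[0.6241 -0.1082; -0.0124 0.4300]  nu=[-1.0648, 1.3632]  x^+=[-1.4878, 1.0522]  P^+=[0.1002 -0.0424; -0.0424 0.2415]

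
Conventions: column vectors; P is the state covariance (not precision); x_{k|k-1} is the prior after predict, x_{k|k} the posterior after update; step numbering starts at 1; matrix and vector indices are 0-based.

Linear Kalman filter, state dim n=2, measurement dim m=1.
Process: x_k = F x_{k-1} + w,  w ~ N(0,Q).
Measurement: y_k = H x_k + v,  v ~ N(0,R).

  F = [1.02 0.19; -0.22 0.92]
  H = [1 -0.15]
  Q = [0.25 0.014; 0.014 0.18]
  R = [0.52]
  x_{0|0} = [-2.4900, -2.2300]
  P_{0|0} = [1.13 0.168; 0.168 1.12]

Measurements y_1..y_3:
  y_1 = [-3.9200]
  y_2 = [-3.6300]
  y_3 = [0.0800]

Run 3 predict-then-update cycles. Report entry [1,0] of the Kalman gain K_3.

step 1: x^-=[-2.9635, -1.5038]  P^-=[1.5312 0.1068; 0.1068 1.1147]  S=[2.0442]  K=[0.7412; -0.0295]  nu=[-1.1821]  x^+=[-3.8396, -1.4689]  P^+=[0.4082 0.1516; 0.1516 1.1129]
step 2: x^-=[-4.1955, -0.5067]  P^-=[0.7736 0.2528; 0.2528 1.0803]  S=[1.2420]  K=[0.5923; 0.0731]  nu=[0.4895]  x^+=[-3.9056, -0.4709]  P^+=[0.3379 0.1991; 0.1991 1.0737]
step 3: x^-=[-4.0732, 0.4260]  P^-=[0.7174 0.3044; 0.3044 1.0245]  S=[1.1692]  K=[0.5746; 0.1289]  nu=[4.2171]  x^+=[-1.6502, 0.9695]  P^+=[0.3314 0.2178; 0.2178 1.0051]

K[1,0] = 0.1289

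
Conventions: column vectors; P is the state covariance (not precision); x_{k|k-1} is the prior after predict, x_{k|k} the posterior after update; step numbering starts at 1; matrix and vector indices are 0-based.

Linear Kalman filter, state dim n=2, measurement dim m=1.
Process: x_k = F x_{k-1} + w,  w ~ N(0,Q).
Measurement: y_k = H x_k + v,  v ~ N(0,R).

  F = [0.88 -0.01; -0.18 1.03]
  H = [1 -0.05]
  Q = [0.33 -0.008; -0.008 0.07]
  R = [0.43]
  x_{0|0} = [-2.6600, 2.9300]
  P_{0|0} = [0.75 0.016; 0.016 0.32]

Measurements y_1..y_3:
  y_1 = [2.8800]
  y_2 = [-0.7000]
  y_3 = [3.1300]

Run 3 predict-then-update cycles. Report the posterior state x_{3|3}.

step 1: x^-=[-2.3701, 3.4967]  P^-=[0.9106 -0.1156; -0.1156 0.4279]  S=[1.3532]  K=[0.6772; -0.1012]  nu=[5.4249]  x^+=[1.3035, 2.9476]  P^+=[0.2900 -0.0228; -0.0228 0.4140]
step 2: x^-=[1.1176, 2.8014]  P^-=[0.5551 -0.0789; -0.0789 0.5271]  S=[0.9943]  K=[0.5622; -0.1059]  nu=[-1.6775]  x^+=[0.1745, 2.9791]  P^+=[0.2408 -0.0197; -0.0197 0.5159]
step 3: x^-=[0.1237, 3.0370]  P^-=[0.5169 -0.0694; -0.0694 0.6325]  S=[0.9554]  K=[0.5446; -0.1057]  nu=[3.1581]  x^+=[1.8437, 2.7032]  P^+=[0.2335 -0.0144; -0.0144 0.6218]

x_post = [1.8437, 2.7032]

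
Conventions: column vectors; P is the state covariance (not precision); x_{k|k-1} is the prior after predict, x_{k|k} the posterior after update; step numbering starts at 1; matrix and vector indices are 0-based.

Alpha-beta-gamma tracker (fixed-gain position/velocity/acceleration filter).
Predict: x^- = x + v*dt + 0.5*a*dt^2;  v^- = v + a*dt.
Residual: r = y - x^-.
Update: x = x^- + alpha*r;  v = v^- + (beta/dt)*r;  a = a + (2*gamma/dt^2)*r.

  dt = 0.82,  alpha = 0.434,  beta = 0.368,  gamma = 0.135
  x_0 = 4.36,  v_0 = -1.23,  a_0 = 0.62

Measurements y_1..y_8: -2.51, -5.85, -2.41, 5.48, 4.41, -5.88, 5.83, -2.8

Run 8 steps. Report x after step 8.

step 1: x_pred=3.5598  r=-6.0698  x^+=0.9255  v^+=-3.4456  a^+=-1.8173
step 2: x_pred=-2.5109  r=-3.3391  x^+=-3.9601  v^+=-6.4344  a^+=-3.1581
step 3: x_pred=-10.2980  r=7.8880  x^+=-6.8746  v^+=-5.4841  a^+=0.0093
step 4: x_pred=-11.3684  r=16.8484  x^+=-4.0562  v^+=2.0848  a^+=6.7747
step 5: x_pred=-0.0690  r=4.4790  x^+=1.8749  v^+=9.6501  a^+=8.5732
step 6: x_pred=12.6703  r=-18.5503  x^+=4.6195  v^+=8.3552  a^+=1.1244
step 7: x_pred=11.8487  r=-6.0187  x^+=9.2366  v^+=6.5761  a^+=-1.2924
step 8: x_pred=14.1945  r=-16.9945  x^+=6.8189  v^+=-2.1104  a^+=-8.1165

x_post = 6.8189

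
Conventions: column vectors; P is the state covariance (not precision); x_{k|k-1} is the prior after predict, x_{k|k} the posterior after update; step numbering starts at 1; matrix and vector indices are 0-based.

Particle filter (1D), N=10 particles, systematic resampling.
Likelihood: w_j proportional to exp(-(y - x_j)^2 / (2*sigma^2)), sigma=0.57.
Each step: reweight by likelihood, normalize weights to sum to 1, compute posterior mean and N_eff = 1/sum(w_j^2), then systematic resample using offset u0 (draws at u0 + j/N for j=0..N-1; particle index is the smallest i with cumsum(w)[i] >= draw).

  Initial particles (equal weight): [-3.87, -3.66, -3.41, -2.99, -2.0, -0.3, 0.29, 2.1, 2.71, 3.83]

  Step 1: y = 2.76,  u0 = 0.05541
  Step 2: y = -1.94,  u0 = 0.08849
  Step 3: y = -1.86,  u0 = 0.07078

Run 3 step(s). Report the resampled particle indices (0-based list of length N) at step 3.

resampled_idx = [0, 1, 2, 3, 4, 5, 6, 7, 8, 9]

step 1: w=[0.0000, 0.0000, 0.0000, 0.0000, 0.0000, 0.0000, 0.0000, 0.3046, 0.5931, 0.1022]  mean=2.6386  Neff=2.1977  idx=[7, 7, 7, 8, 8, 8, 8, 8, 8, 9]
step 2: w=[0.3331, 0.3331, 0.3331, 0.0001, 0.0001, 0.0001, 0.0001, 0.0001, 0.0001, 0.0000]  mean=2.1003  Neff=3.0034  idx=[0, 0, 0, 1, 1, 1, 2, 2, 2, 2]
step 3: w=[0.1000, 0.1000, 0.1000, 0.1000, 0.1000, 0.1000, 0.1000, 0.1000, 0.1000, 0.1000]  mean=2.1000  Neff=10.0000  idx=[0, 1, 2, 3, 4, 5, 6, 7, 8, 9]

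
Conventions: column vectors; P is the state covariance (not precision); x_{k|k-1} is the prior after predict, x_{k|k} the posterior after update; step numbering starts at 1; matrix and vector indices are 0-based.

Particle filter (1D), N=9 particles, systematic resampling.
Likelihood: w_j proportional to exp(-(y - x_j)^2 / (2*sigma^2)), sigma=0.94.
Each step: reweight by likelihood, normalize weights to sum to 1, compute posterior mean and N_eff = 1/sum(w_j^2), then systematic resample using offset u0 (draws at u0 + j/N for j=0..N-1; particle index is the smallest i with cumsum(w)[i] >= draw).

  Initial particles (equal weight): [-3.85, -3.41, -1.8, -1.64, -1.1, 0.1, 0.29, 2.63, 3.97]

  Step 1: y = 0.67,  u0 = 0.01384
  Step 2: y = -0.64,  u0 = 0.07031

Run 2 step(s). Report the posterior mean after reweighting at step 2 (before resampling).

step 1: w=[0.0000, 0.0000, 0.0149, 0.0230, 0.0801, 0.3925, 0.4347, 0.0537, 0.0010]  mean=0.1574  Neff=2.8322  idx=[2, 5, 5, 5, 5, 6, 6, 6, 6]
step 2: w=[0.0798, 0.1253, 0.1253, 0.1253, 0.1253, 0.1047, 0.1047, 0.1047, 0.1047]  mean=0.0280  Neff=8.8446  idx=[0, 1, 2, 3, 4, 5, 6, 7, 8]

post_mean = 0.0280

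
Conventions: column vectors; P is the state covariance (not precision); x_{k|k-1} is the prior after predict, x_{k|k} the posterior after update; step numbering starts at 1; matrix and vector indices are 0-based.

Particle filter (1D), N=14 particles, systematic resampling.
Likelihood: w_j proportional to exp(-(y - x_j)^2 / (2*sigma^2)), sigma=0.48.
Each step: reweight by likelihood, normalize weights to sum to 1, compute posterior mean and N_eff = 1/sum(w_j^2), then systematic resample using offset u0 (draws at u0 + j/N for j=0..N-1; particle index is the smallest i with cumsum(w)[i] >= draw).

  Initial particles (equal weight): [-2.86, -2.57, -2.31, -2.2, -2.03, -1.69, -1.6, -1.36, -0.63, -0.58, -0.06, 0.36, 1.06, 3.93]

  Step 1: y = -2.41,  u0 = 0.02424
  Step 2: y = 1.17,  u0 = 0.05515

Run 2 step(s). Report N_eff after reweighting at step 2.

N_eff = 1.6199

step 1: w=[0.1324, 0.1944, 0.2010, 0.1867, 0.1502, 0.0667, 0.0495, 0.0188, 0.0002, 0.0001, 0.0000, 0.0000, 0.0000, 0.0000]  mean=-2.2758  Neff=6.2349  idx=[0, 0, 1, 1, 1, 2, 2, 2, 3, 3, 4, 4, 5, 6]
step 2: w=[0.0000, 0.0000, 0.0000, 0.0000, 0.0000, 0.0000, 0.0000, 0.0000, 0.0003, 0.0003, 0.0028, 0.0028, 0.2482, 0.7454]  mean=-1.6252  Neff=1.6199  idx=[12, 12, 12, 13, 13, 13, 13, 13, 13, 13, 13, 13, 13, 13]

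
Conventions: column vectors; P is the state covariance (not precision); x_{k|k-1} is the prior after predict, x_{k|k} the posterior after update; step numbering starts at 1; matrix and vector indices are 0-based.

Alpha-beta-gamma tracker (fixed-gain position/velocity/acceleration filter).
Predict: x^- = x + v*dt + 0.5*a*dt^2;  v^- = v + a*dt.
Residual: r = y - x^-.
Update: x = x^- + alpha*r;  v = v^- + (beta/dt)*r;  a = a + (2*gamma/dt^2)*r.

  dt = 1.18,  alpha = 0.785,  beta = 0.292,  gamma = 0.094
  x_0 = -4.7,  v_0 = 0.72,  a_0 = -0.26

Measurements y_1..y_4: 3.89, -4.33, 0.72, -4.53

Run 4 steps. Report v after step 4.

v_post = -0.8211

step 1: x_pred=-4.0314  r=7.9214  x^+=2.1869  v^+=2.3734  a^+=0.8095
step 2: x_pred=5.5511  r=-9.8811  x^+=-2.2056  v^+=0.8835  a^+=-0.5246
step 3: x_pred=-1.5282  r=2.2482  x^+=0.2366  v^+=0.8208  a^+=-0.2210
step 4: x_pred=1.0513  r=-5.5813  x^+=-3.3300  v^+=-0.8211  a^+=-0.9746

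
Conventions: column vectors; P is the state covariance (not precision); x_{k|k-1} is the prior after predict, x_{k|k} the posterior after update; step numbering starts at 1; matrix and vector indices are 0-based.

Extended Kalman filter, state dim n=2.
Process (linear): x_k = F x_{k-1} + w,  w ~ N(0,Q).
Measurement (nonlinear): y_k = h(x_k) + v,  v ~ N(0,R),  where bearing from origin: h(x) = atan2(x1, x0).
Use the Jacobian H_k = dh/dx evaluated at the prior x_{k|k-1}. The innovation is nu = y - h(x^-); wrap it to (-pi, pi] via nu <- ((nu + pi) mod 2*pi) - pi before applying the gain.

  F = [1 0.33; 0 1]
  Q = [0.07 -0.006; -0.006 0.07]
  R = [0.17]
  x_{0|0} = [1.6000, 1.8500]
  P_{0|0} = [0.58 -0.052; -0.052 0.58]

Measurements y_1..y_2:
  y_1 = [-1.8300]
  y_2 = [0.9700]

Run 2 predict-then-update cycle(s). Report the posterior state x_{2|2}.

step 1: x^-=[2.2105, 1.8500]  P^-=[0.6788 0.1334; 0.1334 0.6500]  H_jac=[-0.2227 0.2660]  S=[0.2339]  K=[-0.4946; 0.6125]  nu=[-2.5268]  x^+=[3.4602, 0.3024]  P^+=[0.6216 0.2042; 0.2042 0.5623]
step 2: x^-=[3.5600, 0.3024]  P^-=[0.8877 0.3838; 0.3838 0.6323]  H_jac=[-0.0237 0.2789]  S=[0.2146]  K=[0.4008; 0.7793]  nu=[0.8853]  x^+=[3.9148, 0.9923]  P^+=[0.8532 0.3168; 0.3168 0.5019]

x_post = [3.9148, 0.9923]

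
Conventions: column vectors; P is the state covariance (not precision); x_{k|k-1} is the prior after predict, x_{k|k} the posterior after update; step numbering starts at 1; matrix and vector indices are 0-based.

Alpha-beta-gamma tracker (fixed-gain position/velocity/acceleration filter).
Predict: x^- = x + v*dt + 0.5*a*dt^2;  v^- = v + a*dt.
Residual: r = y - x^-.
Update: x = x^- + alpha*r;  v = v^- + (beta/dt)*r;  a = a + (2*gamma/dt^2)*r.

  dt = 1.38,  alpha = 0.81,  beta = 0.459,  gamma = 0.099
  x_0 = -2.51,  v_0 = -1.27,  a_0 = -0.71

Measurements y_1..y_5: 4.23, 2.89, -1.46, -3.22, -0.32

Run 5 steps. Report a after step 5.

a_post = 0.0322

step 1: x_pred=-4.9387  r=9.1687  x^+=2.4880  v^+=0.7998  a^+=0.2433
step 2: x_pred=3.8233  r=-0.9333  x^+=3.0673  v^+=0.8251  a^+=0.1462
step 3: x_pred=4.3452  r=-5.8052  x^+=-0.3570  v^+=-0.9040  a^+=-0.4573
step 4: x_pred=-2.0400  r=-1.1800  x^+=-2.9958  v^+=-1.9276  a^+=-0.5800
step 5: x_pred=-6.2081  r=5.8881  x^+=-1.4387  v^+=-0.7696  a^+=0.0322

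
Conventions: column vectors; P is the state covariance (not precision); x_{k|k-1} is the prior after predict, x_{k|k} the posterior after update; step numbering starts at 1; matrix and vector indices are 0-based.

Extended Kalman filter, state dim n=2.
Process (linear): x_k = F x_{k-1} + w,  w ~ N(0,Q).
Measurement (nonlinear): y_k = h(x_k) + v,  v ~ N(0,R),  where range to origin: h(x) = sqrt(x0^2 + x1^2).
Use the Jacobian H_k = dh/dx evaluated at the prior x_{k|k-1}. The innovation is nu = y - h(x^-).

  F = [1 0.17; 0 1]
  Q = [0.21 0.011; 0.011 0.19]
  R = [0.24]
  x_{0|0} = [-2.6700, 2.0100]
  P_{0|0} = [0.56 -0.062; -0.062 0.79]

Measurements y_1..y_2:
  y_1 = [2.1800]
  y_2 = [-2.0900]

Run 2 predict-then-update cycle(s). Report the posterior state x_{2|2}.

x_post = [0.4438, -0.0088]

step 1: x^-=[-2.3283, 2.0100]  P^-=[0.7718 0.0833; 0.0833 0.9800]  H_jac=[-0.7570 0.6535]  S=[1.0183]  K=[-0.5202; 0.5670]  nu=[-0.8959]  x^+=[-1.8622, 1.5020]  P^+=[0.4962 0.3837; 0.3837 0.6527]
step 2: x^-=[-1.6069, 1.5020]  P^-=[0.8555 0.5056; 0.5056 0.8427]  H_jac=[-0.7305 0.6829]  S=[0.5850]  K=[-0.4781; 0.3522]  nu=[-4.2896]  x^+=[0.4438, -0.0088]  P^+=[0.7218 0.6041; 0.6041 0.7701]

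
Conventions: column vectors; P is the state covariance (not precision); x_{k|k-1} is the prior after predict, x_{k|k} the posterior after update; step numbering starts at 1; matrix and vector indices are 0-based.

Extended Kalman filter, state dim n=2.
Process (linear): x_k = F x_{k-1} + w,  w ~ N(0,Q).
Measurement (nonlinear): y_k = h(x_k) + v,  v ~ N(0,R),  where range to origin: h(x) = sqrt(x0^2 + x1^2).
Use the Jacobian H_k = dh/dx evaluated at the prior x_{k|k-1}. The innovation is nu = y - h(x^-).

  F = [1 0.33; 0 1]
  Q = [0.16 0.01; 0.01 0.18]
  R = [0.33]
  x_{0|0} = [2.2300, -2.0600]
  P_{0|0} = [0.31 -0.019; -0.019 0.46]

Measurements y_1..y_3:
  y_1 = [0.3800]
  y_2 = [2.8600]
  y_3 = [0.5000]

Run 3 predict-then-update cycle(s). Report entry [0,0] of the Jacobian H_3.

H_jac[0,0] = 0.5354

step 1: x^-=[1.5502, -2.0600]  P^-=[0.5076 0.1428; 0.1428 0.6400]  H_jac=[0.6013 -0.7990]  S=[0.7849]  K=[0.2435; -0.5421]  nu=[-2.1981]  x^+=[1.0151, -0.8683]  P^+=[0.4610 0.2464; 0.2464 0.4093]
step 2: x^-=[0.7285, -0.8683]  P^-=[0.8282 0.3915; 0.3915 0.5893]  H_jac=[0.6427 -0.7661]  S=[0.6325]  K=[0.3675; -0.3160]  nu=[1.7265]  x^+=[1.3630, -1.4139]  P^+=[0.7428 0.4649; 0.4649 0.5262]
step 3: x^-=[0.8964, -1.4139]  P^-=[1.2670 0.6485; 0.6485 0.7062]  H_jac=[0.5354 -0.8446]  S=[0.6104]  K=[0.2140; -0.4082]  nu=[-1.1741]  x^+=[0.6451, -0.9346]  P^+=[1.2390 0.7019; 0.7019 0.6045]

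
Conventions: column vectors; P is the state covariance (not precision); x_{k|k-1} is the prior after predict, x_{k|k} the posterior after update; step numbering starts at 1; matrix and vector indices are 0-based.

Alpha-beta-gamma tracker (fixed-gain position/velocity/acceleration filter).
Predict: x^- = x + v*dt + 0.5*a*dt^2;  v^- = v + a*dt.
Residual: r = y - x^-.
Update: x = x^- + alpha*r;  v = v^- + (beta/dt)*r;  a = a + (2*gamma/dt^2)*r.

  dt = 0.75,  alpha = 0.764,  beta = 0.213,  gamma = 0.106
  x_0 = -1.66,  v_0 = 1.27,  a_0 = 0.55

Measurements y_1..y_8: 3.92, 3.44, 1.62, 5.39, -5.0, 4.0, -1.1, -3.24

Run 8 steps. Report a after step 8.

step 1: x_pred=-0.5528  r=4.4728  x^+=2.8644  v^+=2.9528  a^+=2.2358
step 2: x_pred=5.7078  r=-2.2678  x^+=3.9752  v^+=3.9855  a^+=1.3810
step 3: x_pred=7.3528  r=-5.7328  x^+=2.9729  v^+=3.3932  a^+=-0.7796
step 4: x_pred=5.2986  r=0.0914  x^+=5.3684  v^+=2.8345  a^+=-0.7451
step 5: x_pred=7.2847  r=-12.2847  x^+=-2.1008  v^+=-1.2132  a^+=-5.3751
step 6: x_pred=-4.5225  r=8.5225  x^+=1.9887  v^+=-2.8242  a^+=-2.1631
step 7: x_pred=-0.7378  r=-0.3622  x^+=-1.0145  v^+=-4.5493  a^+=-2.2996
step 8: x_pred=-5.0733  r=1.8333  x^+=-3.6727  v^+=-5.7534  a^+=-1.6086

a_post = -1.6086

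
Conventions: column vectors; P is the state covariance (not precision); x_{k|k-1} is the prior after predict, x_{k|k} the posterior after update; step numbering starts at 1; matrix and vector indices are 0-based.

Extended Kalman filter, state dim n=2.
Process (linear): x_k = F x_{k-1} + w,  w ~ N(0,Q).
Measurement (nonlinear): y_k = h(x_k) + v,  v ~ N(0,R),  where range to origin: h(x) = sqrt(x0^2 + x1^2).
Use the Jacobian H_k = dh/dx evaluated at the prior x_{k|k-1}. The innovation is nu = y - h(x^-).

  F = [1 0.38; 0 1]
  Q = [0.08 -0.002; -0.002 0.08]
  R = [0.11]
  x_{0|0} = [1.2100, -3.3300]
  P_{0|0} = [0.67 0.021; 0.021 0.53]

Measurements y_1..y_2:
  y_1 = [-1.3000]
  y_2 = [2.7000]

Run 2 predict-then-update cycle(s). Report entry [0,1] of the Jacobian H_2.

step 1: x^-=[-0.0554, -3.3300]  P^-=[0.8425 0.2204; 0.2204 0.6100]  H_jac=[-0.0166 -0.9999]  S=[0.7274]  K=[-0.3222; -0.8435]  nu=[-4.6305]  x^+=[1.4366, 0.5759]  P^+=[0.7670 0.0227; 0.0227 0.0924]
step 2: x^-=[1.6555, 0.5759]  P^-=[0.8776 0.0558; 0.0558 0.1724]  H_jac=[0.9445 0.3286]  S=[0.9461]  K=[0.8955; 0.1156]  nu=[0.9472]  x^+=[2.5037, 0.6854]  P^+=[0.1189 -0.0421; -0.0421 0.1598]

H_jac[0,1] = 0.3286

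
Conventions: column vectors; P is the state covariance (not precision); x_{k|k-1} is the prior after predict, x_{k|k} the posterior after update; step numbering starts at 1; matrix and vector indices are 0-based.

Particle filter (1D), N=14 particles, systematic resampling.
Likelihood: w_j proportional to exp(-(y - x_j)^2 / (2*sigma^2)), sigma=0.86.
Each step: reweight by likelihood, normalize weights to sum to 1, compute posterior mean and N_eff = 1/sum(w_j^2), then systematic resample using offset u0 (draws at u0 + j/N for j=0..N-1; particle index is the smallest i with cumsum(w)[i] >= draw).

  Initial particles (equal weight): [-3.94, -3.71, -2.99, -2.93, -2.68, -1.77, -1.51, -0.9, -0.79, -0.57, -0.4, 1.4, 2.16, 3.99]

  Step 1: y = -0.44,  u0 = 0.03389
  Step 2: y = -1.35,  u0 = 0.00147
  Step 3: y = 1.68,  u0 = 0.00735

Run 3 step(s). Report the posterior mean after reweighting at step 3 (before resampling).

step 1: w=[0.0001, 0.0002, 0.0026, 0.0032, 0.0071, 0.0642, 0.0979, 0.1839, 0.1953, 0.2098, 0.2120, 0.0215, 0.0022, 0.0000]  mean=-0.7879  Neff=5.7085  idx=[5, 6, 7, 7, 7, 8, 8, 8, 9, 9, 9, 10, 10, 10]
step 2: w=[0.0843, 0.0933, 0.0828, 0.0828, 0.0828, 0.0768, 0.0768, 0.0768, 0.0629, 0.0629, 0.0629, 0.0516, 0.0516, 0.0516]  mean=-0.8652  Neff=13.5234  idx=[0, 0, 1, 2, 3, 4, 5, 5, 6, 7, 8, 10, 11, 12]
step 3: w=[0.0012, 0.0012, 0.0038, 0.0408, 0.0408, 0.0408, 0.0594, 0.0594, 0.0594, 0.0594, 0.1198, 0.1198, 0.1971, 0.1971]  mean=-0.6020  Neff=7.9648  idx=[3, 4, 6, 7, 8, 9, 10, 11, 11, 12, 12, 12, 13, 13]

post_mean = -0.6020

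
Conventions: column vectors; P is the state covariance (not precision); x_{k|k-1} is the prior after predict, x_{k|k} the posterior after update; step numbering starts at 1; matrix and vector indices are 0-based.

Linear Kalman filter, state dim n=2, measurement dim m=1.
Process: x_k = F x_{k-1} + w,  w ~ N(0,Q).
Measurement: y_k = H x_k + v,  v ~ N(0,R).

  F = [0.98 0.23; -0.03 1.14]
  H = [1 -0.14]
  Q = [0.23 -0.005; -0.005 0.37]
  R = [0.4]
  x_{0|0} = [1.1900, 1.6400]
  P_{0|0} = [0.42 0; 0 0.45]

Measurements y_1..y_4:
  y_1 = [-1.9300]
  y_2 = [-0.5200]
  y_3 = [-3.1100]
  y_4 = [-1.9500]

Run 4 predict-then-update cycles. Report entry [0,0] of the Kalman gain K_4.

step 1: x^-=[1.5434, 1.8339]  P^-=[0.6572 0.1006; 0.1006 0.9552]  S=[1.0477]  K=[0.6138; -0.0316]  nu=[-3.2167]  x^+=[-0.4310, 1.9355]  P^+=[0.2625 0.1209; 0.1209 0.9542]
step 2: x^-=[0.0228, 2.2194]  P^-=[0.5871 0.3718; 0.3718 1.6020]  S=[0.9144]  K=[0.5851; 0.1613]  nu=[-0.2321]  x^+=[-0.1130, 2.1819]  P^+=[0.2740 0.2855; 0.2855 1.5782]
step 3: x^-=[0.3911, 2.4908]  P^-=[0.7053 0.7177; 0.7177 2.4017]  S=[0.9515]  K=[0.6357; 0.4009]  nu=[-3.1524]  x^+=[-1.6129, 1.2270]  P^+=[0.3208 0.4752; 0.4752 2.2488]
step 4: x^-=[-1.2985, 1.4471]  P^-=[0.8713 1.1028; 1.1028 3.2603]  S=[1.0264]  K=[0.6985; 0.6297]  nu=[-0.4489]  x^+=[-1.6120, 1.1644]  P^+=[0.3706 0.6514; 0.6514 2.8533]

K[0,0] = 0.6985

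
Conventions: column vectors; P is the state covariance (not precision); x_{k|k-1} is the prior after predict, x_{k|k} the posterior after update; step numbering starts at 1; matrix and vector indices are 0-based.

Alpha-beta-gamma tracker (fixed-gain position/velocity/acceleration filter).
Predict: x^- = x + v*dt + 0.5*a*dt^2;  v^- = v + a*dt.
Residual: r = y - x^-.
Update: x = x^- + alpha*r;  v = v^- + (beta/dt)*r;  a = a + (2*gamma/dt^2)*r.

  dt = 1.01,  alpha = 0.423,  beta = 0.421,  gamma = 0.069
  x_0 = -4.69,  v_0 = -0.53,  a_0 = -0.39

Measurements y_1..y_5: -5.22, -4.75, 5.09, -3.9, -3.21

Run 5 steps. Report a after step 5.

a_post = -0.4208

step 1: x_pred=-5.4242  r=0.2042  x^+=-5.3378  v^+=-0.8388  a^+=-0.3624
step 2: x_pred=-6.3698  r=1.6198  x^+=-5.6846  v^+=-0.5296  a^+=-0.1432
step 3: x_pred=-6.2926  r=11.3826  x^+=-1.4777  v^+=4.0704  a^+=1.3966
step 4: x_pred=3.3457  r=-7.2457  x^+=0.2807  v^+=2.4607  a^+=0.4164
step 5: x_pred=2.9785  r=-6.1885  x^+=0.3607  v^+=0.3017  a^+=-0.4208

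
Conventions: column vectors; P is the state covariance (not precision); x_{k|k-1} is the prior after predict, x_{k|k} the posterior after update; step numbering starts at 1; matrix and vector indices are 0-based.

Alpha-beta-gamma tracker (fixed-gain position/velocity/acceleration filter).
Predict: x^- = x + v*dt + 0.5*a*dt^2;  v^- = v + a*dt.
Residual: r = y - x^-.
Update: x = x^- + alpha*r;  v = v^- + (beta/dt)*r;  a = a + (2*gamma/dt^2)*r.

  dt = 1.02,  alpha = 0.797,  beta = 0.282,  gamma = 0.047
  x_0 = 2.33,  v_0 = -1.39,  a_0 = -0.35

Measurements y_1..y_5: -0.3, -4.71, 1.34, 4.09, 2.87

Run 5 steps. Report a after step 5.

step 1: x_pred=0.7301  r=-1.0301  x^+=-0.0909  v^+=-2.0318  a^+=-0.4431
step 2: x_pred=-2.3938  r=-2.3162  x^+=-4.2398  v^+=-3.1241  a^+=-0.6523
step 3: x_pred=-7.7657  r=9.1057  x^+=-0.5085  v^+=-1.2720  a^+=0.1704
step 4: x_pred=-1.7173  r=5.8073  x^+=2.9111  v^+=0.5073  a^+=0.6951
step 5: x_pred=3.7901  r=-0.9201  x^+=3.0568  v^+=0.9619  a^+=0.6119

a_post = 0.6119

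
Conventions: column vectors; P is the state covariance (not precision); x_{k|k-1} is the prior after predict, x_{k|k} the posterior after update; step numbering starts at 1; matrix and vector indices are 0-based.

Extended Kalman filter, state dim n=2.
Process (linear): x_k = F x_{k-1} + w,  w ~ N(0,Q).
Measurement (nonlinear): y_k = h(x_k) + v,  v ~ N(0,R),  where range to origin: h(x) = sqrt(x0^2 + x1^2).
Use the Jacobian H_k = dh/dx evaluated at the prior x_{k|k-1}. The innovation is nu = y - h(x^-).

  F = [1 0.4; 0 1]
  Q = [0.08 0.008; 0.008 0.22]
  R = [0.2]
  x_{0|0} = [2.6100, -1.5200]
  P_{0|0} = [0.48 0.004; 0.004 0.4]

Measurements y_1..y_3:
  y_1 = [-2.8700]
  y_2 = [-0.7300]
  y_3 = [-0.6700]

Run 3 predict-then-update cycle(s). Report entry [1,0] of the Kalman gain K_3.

step 1: x^-=[2.0020, -1.5200]  P^-=[0.6272 0.1720; 0.1720 0.6200]  H_jac=[0.7965 -0.6047]  S=[0.6589]  K=[0.6003; -0.3611]  nu=[-5.3836]  x^+=[-1.2298, 0.4240]  P^+=[0.3898 0.3148; 0.3148 0.5341]
step 2: x^-=[-1.0601, 0.4240]  P^-=[0.8071 0.5365; 0.5365 0.7541]  H_jac=[-0.9285 0.3714]  S=[0.6298]  K=[-0.8735; -0.3462]  nu=[-1.8718]  x^+=[0.5748, 1.0721]  P^+=[0.3265 0.3460; 0.3460 0.6786]
step 3: x^-=[1.0037, 1.0721]  P^-=[0.7919 0.6254; 0.6254 0.8986]  H_jac=[0.6834 0.7300]  S=[1.6728]  K=[0.5965; 0.6477]  nu=[-2.1386]  x^+=[-0.2719, -0.3130]  P^+=[0.1968 -0.0208; -0.0208 0.1969]

K[1,0] = 0.6477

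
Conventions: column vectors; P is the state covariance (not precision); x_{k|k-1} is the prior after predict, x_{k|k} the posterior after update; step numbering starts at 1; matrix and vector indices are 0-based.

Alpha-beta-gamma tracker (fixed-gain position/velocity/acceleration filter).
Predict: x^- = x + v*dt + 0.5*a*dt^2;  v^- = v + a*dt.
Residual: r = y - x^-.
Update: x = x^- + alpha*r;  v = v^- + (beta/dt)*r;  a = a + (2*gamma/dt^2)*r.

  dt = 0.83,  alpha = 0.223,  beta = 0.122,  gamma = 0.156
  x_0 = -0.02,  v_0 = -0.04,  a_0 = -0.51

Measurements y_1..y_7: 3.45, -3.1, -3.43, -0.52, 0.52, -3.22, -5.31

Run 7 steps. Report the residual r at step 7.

resid = 1.3109

step 1: x_pred=-0.2289  r=3.6789  x^+=0.5915  v^+=0.0774  a^+=1.1561
step 2: x_pred=1.0540  r=-4.1540  x^+=0.1277  v^+=0.4265  a^+=-0.7252
step 3: x_pred=0.2318  r=-3.6618  x^+=-0.5847  v^+=-0.7137  a^+=-2.3836
step 4: x_pred=-1.9982  r=1.4782  x^+=-1.6685  v^+=-2.4749  a^+=-1.7142
step 5: x_pred=-4.3131  r=4.8331  x^+=-3.2353  v^+=-3.1872  a^+=0.4747
step 6: x_pred=-5.7172  r=2.4972  x^+=-5.1603  v^+=-2.4261  a^+=1.6057
step 7: x_pred=-6.6209  r=1.3109  x^+=-6.3286  v^+=-0.9007  a^+=2.1994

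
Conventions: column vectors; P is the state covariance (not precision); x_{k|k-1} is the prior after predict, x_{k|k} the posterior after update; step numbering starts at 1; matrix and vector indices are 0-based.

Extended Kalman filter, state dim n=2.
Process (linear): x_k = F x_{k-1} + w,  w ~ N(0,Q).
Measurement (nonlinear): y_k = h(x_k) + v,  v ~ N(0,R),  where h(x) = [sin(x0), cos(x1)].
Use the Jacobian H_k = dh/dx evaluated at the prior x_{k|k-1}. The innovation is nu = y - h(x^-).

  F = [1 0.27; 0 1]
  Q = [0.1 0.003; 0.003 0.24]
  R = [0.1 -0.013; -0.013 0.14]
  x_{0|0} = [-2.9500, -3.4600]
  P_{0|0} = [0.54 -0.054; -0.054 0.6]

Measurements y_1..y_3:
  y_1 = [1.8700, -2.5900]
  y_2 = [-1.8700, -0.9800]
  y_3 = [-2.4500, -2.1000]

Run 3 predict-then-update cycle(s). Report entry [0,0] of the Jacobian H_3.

step 1: x^-=[-3.8842, -3.4600]  P^-=[0.6546 0.1110; 0.1110 0.8400]  H_jac=[-0.7367 0.0000; 0.0000 -0.3131]  S=[0.4553 0.0126; 0.0126 0.2223]  K=[-1.0566 -0.0964; -0.1471 -1.1745]  nu=[1.1938, -1.6403]  x^+=[-4.9874, -1.7092]  P^+=[0.1417 -0.0008; -0.0008 0.5191]
step 2: x^-=[-5.4488, -1.7092]  P^-=[0.2792 0.1424; 0.1424 0.7591]  H_jac=[0.6717 0.0000; 0.0000 0.9904]  S=[0.2259 0.0817; 0.0817 0.8847]  K=[0.7989 0.0856; 0.1199 0.8388]  nu=[-2.6109, -0.8421]  x^+=[-7.6067, -2.7285]  P^+=[0.1173 0.0016; 0.0016 0.1170]
step 3: x^-=[-8.3434, -2.7285]  P^-=[0.2267 0.0362; 0.0362 0.3570]  H_jac=[-0.4702 0.0000; 0.0000 0.4014]  S=[0.1501 -0.0198; -0.0198 0.1975]  K=[-0.7097 0.0023; -0.0178 0.7237]  nu=[-1.5674, -1.1841]  x^+=[-7.2338, -3.5576]  P^+=[0.1510 0.0238; 0.0238 0.2530]

H_jac[0,0] = -0.4702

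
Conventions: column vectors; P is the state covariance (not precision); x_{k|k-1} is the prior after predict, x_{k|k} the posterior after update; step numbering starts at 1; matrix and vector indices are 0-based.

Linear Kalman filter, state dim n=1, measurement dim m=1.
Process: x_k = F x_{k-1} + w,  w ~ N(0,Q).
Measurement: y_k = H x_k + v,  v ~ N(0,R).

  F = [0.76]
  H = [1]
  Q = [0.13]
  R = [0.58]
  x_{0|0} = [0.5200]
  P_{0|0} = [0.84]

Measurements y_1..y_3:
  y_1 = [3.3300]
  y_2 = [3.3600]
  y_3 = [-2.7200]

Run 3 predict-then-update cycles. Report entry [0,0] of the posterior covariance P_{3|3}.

step 1: x^-=[0.3952]  P^-=[0.6152]  S=[1.1952]  K=[0.5147]  nu=[2.9348]  x^+=[1.9058]  P^+=[0.2985]
step 2: x^-=[1.4484]  P^-=[0.3024]  S=[0.8824]  K=[0.3427]  nu=[1.9116]  x^+=[2.1036]  P^+=[0.1988]
step 3: x^-=[1.5987]  P^-=[0.2448]  S=[0.8248]  K=[0.2968]  nu=[-4.3187]  x^+=[0.3169]  P^+=[0.1722]

P_post[0,0] = 0.1722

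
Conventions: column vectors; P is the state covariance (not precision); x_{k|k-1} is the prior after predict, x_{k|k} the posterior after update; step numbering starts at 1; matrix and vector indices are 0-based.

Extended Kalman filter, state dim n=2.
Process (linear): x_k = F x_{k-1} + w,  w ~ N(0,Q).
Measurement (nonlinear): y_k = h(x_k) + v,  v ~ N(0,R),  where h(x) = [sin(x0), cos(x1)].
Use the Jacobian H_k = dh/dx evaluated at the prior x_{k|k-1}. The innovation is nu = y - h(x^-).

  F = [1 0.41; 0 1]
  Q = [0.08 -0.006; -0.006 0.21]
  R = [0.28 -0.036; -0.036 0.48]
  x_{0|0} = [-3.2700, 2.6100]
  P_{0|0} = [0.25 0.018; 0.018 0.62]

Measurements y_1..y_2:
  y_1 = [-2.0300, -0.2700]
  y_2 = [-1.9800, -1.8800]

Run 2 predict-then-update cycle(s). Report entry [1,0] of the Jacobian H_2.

H_jac[1,0] = 0.0000

step 1: x^-=[-2.1999, 2.6100]  P^-=[0.4490 0.2662; 0.2662 0.8300]  H_jac=[-0.5884 0.0000; 0.0000 -0.5069]  S=[0.4355 0.0434; 0.0434 0.6933]  K=[-0.5910 -0.1576; -0.3011 -0.5880]  nu=[-1.2214, 0.5920]  x^+=[-1.5714, 2.6297]  P^+=[0.2716 0.1073; 0.1073 0.5354]
step 2: x^-=[-0.4932, 2.6297]  P^-=[0.5296 0.3208; 0.3208 0.7454]  H_jac=[0.8808 0.0000; 0.0000 -0.4899]  S=[0.6909 -0.1744; -0.1744 0.6589]  K=[0.6590 -0.0641; 0.2884 -0.4779]  nu=[-1.5066, -1.0082]  x^+=[-1.4214, 2.6770]  P^+=[0.2121 0.1112; 0.1112 0.4894]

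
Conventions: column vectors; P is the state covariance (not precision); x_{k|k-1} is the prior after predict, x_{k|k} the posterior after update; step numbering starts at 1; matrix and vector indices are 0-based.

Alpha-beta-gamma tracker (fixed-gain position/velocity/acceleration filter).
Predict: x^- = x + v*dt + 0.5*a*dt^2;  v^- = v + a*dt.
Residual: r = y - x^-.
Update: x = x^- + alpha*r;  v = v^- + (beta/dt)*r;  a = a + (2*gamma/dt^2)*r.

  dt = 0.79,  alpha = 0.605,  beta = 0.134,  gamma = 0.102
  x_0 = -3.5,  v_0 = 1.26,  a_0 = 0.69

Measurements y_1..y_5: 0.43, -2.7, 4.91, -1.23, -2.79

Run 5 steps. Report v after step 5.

v_post = 1.1168

step 1: x_pred=-2.2893  r=2.7193  x^+=-0.6441  v^+=2.2663  a^+=1.5789
step 2: x_pred=1.6390  r=-4.3390  x^+=-0.9861  v^+=2.7777  a^+=0.1606
step 3: x_pred=1.2584  r=3.6516  x^+=3.4676  v^+=3.5239  a^+=1.3542
step 4: x_pred=6.6741  r=-7.9041  x^+=1.8921  v^+=3.2530  a^+=-1.2294
step 5: x_pred=4.0784  r=-6.8684  x^+=-0.0770  v^+=1.1168  a^+=-3.4745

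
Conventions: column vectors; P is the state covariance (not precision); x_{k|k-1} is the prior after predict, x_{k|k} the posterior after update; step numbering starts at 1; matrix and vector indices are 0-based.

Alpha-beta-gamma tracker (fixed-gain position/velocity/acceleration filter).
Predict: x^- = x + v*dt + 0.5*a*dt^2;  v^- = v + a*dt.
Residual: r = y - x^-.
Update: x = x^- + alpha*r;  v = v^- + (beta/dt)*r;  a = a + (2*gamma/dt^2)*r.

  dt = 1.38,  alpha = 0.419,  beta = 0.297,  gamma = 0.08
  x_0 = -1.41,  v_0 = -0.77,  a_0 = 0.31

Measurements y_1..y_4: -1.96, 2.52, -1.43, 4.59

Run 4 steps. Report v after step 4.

v_post = 2.3487

step 1: x_pred=-2.1774  r=0.2174  x^+=-2.0863  v^+=-0.2954  a^+=0.3283
step 2: x_pred=-2.1814  r=4.7014  x^+=-0.2115  v^+=1.1694  a^+=0.7233
step 3: x_pred=2.0910  r=-3.5210  x^+=0.6157  v^+=1.4097  a^+=0.4274
step 4: x_pred=2.9681  r=1.6219  x^+=3.6477  v^+=2.3487  a^+=0.5637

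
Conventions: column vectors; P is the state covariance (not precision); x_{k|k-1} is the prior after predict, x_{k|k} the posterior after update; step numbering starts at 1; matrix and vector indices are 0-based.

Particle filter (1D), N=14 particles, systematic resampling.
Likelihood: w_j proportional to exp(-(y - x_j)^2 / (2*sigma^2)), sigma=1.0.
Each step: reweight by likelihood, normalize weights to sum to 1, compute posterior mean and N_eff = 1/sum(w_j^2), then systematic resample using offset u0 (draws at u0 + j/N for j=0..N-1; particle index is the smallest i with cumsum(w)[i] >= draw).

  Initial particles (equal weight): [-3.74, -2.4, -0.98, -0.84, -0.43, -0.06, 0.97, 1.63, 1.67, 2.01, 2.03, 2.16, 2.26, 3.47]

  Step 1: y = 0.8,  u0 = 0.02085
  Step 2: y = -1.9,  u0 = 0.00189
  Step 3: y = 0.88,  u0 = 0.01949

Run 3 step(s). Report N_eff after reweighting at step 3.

N_eff = 11.4371

step 1: w=[0.0000, 0.0010, 0.0358, 0.0455, 0.0819, 0.1206, 0.1720, 0.1237, 0.1195, 0.0839, 0.0819, 0.0692, 0.0601, 0.0049]  mean=1.0871  Neff=9.4408  idx=[2, 4, 4, 5, 6, 6, 6, 7, 8, 8, 9, 10, 11, 12]
step 2: w=[0.4163, 0.2157, 0.2157, 0.1169, 0.0103, 0.0103, 0.0103, 0.0013, 0.0011, 0.0011, 0.0003, 0.0003, 0.0002, 0.0001]  mean=-0.5629  Neff=3.5668  idx=[0, 0, 0, 0, 0, 0, 1, 1, 1, 2, 2, 2, 3, 3]
step 3: w=[0.0362, 0.0362, 0.0362, 0.0362, 0.0362, 0.0362, 0.0866, 0.0866, 0.0866, 0.0866, 0.0866, 0.0866, 0.1314, 0.1314]  mean=-0.4524  Neff=11.4371  idx=[0, 2, 4, 6, 7, 7, 8, 9, 10, 11, 11, 12, 13, 13]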